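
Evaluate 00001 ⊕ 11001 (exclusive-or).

XOR: 1 when bits differ
  00001
^ 11001
-------
  11000
Decimal: 1 ^ 25 = 24



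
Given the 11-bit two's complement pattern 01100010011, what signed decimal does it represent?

Binary: 01100010011
Sign bit: 0 (non-negative)
Read directly as an unsigned value:
01100010011 = 512 + 256 + 16 + 2 + 1 = 787
Value: 787



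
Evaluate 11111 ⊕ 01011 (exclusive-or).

XOR: 1 when bits differ
  11111
^ 01011
-------
  10100
Decimal: 31 ^ 11 = 20



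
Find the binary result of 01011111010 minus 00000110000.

Method 1 - Direct subtraction (column by column from the right: bit − bit − borrow-in; if negative, add 2 and borrow 1 from the next column):
borrow: 00000000000
        01011111010
-       00000110000
-------------------
        01011001010

Method 2 - Add two's complement:
Two's complement of 00000110000: invert → 11111001111, add 1 → 11111010000
  01011111010
+ 11111010000
-------------
 101011001010  (end carry out of the top bit = 1)
Discarding the end carry: 01011001010
Decimal check:
  01011111010 = 512 + 128 + 64 + 32 + 16 + 8 + 2 = 762
  00000110000 = 32 + 16 = 48
  762 - 48 = 714, and 01011001010 = 512 + 128 + 64 + 8 + 2 = 714 ✓



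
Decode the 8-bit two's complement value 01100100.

Binary: 01100100
Sign bit: 0 (non-negative)
Read directly as an unsigned value:
01100100 = 64 + 32 + 4 = 100
Value: 100



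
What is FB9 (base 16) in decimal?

Expand by place value (powers of 16):
Digit values: F = 15, B = 11
FB9 = 15 × 16^2 + 11 × 16^1 + 9 × 16^0
= 15 × 256 + 11 × 16 + 9 × 1
= 3840 + 176 + 9
= 4025



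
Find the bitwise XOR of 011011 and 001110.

XOR: 1 when bits differ
  011011
^ 001110
--------
  010101
Decimal: 27 ^ 14 = 21



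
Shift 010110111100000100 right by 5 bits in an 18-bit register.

Original: 010110111100000100 (decimal 93956)
Shift right by 5 positions
Drop the 5 low bits; fill with zeros on the left
Result: 000000101101111000 (decimal 2936)
Equivalent: 93956 >> 5 = 93956 ÷ 2^5 = 2936



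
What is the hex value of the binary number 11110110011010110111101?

Group into 4-bit nibbles from right:
  0111 = 7
  1011 = B
  0011 = 3
  0101 = 5
  1011 = B
  1101 = D
Result: 7B35BD



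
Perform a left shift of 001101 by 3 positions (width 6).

Original: 001101 (decimal 13)
Shift left by 3 positions
Append 3 zeros on the right and drop the 3 high bits that overflow the 6-bit width
Result: 101000 (decimal 40)
Equivalent: 13 << 3 = 13 × 2^3 = 104, truncated to 6 bits = 40



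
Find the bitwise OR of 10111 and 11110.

OR: 1 when either bit is 1
  10111
| 11110
-------
  11111
Decimal: 23 | 30 = 31



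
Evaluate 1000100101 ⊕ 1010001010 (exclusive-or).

XOR: 1 when bits differ
  1000100101
^ 1010001010
------------
  0010101111
Decimal: 549 ^ 650 = 175



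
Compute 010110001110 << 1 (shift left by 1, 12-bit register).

Original: 010110001110 (decimal 1422)
Shift left by 1 position
Append 1 zero on the right
Result: 101100011100 (decimal 2844)
Equivalent: 1422 << 1 = 1422 × 2^1 = 2844



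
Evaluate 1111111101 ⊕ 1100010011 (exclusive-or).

XOR: 1 when bits differ
  1111111101
^ 1100010011
------------
  0011101110
Decimal: 1021 ^ 787 = 238



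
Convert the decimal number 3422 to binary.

Using repeated division by 2:
3422 ÷ 2 = 1711 remainder 0
1711 ÷ 2 = 855 remainder 1
855 ÷ 2 = 427 remainder 1
427 ÷ 2 = 213 remainder 1
213 ÷ 2 = 106 remainder 1
106 ÷ 2 = 53 remainder 0
53 ÷ 2 = 26 remainder 1
26 ÷ 2 = 13 remainder 0
13 ÷ 2 = 6 remainder 1
6 ÷ 2 = 3 remainder 0
3 ÷ 2 = 1 remainder 1
1 ÷ 2 = 0 remainder 1
Reading remainders bottom to top: 110101011110



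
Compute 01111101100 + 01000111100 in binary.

Add column by column from the right: bit + bit + carry-in; write the sum mod 2, carry 1 when the sum is 2 or 3.
carry:  11111111000
        01111101100
+       01000111100
-------------------
       011000101000
(the carry out of the leftmost column, 0, becomes the leading bit)
Decimal check:
  01111101100 = 512 + 256 + 128 + 64 + 32 + 8 + 4 = 1004
  01000111100 = 512 + 32 + 16 + 8 + 4 = 572
  1004 + 572 = 1576, and 011000101000 = 1024 + 512 + 32 + 8 = 1576 ✓



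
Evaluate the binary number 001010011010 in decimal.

Sum of powers of 2 for each 1-bit:
2^1 + 2^3 + 2^4 + 2^7 + 2^9
= 2 + 8 + 16 + 128 + 512
= 666



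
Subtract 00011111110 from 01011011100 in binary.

Method 1 - Direct subtraction (column by column from the right: bit − bit − borrow-in; if negative, add 2 and borrow 1 from the next column):
borrow: 01111111100
        01011011100
-       00011111110
-------------------
        00111011110

Method 2 - Add two's complement:
Two's complement of 00011111110: invert → 11100000001, add 1 → 11100000010
  01011011100
+ 11100000010
-------------
 100111011110  (end carry out of the top bit = 1)
Discarding the end carry: 00111011110
Decimal check:
  01011011100 = 512 + 128 + 64 + 16 + 8 + 4 = 732
  00011111110 = 128 + 64 + 32 + 16 + 8 + 4 + 2 = 254
  732 - 254 = 478, and 00111011110 = 256 + 128 + 64 + 16 + 8 + 4 + 2 = 478 ✓



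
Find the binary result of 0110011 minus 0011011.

Method 1 - Direct subtraction (column by column from the right: bit − bit − borrow-in; if negative, add 2 and borrow 1 from the next column):
borrow: 0110000
        0110011
-       0011011
---------------
        0011000

Method 2 - Add two's complement:
Two's complement of 0011011: invert → 1100100, add 1 → 1100101
  0110011
+ 1100101
---------
 10011000  (end carry out of the top bit = 1)
Discarding the end carry: 0011000
Decimal check:
  0110011 = 32 + 16 + 2 + 1 = 51
  0011011 = 16 + 8 + 2 + 1 = 27
  51 - 27 = 24, and 0011000 = 16 + 8 = 24 ✓



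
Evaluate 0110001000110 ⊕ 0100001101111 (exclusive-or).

XOR: 1 when bits differ
  0110001000110
^ 0100001101111
---------------
  0010000101001
Decimal: 3142 ^ 2159 = 1065



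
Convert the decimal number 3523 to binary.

Using repeated division by 2:
3523 ÷ 2 = 1761 remainder 1
1761 ÷ 2 = 880 remainder 1
880 ÷ 2 = 440 remainder 0
440 ÷ 2 = 220 remainder 0
220 ÷ 2 = 110 remainder 0
110 ÷ 2 = 55 remainder 0
55 ÷ 2 = 27 remainder 1
27 ÷ 2 = 13 remainder 1
13 ÷ 2 = 6 remainder 1
6 ÷ 2 = 3 remainder 0
3 ÷ 2 = 1 remainder 1
1 ÷ 2 = 0 remainder 1
Reading remainders bottom to top: 110111000011



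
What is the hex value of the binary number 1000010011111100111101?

Group into 4-bit nibbles from right:
  0010 = 2
  0001 = 1
  0011 = 3
  1111 = F
  0011 = 3
  1101 = D
Result: 213F3D



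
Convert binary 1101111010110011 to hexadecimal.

Group into 4-bit nibbles from right:
  1101 = D
  1110 = E
  1011 = B
  0011 = 3
Result: DEB3



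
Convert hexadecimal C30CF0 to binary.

Convert each hex digit to 4 bits:
  C = 1100
  3 = 0011
  0 = 0000
  C = 1100
  F = 1111
  0 = 0000
Concatenate: 110000110000110011110000



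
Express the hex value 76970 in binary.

Convert each hex digit to 4 bits:
  7 = 0111
  6 = 0110
  9 = 1001
  7 = 0111
  0 = 0000
Concatenate: 01110110100101110000



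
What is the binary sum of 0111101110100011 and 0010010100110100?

Add column by column from the right: bit + bit + carry-in; write the sum mod 2, carry 1 when the sum is 2 or 3.
carry:  1111111001000000
        0111101110100011
+       0010010100110100
------------------------
       01010000011010111
(the carry out of the leftmost column, 0, becomes the leading bit)
Decimal check:
  0111101110100011 = 16384 + 8192 + 4096 + 2048 + 512 + 256 + 128 + 32 + 2 + 1 = 31651
  0010010100110100 = 8192 + 1024 + 256 + 32 + 16 + 4 = 9524
  31651 + 9524 = 41175, and 01010000011010111 = 32768 + 8192 + 128 + 64 + 16 + 4 + 2 + 1 = 41175 ✓



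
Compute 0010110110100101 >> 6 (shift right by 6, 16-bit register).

Original: 0010110110100101 (decimal 11685)
Shift right by 6 positions
Drop the 6 low bits; fill with zeros on the left
Result: 0000000010110110 (decimal 182)
Equivalent: 11685 >> 6 = 11685 ÷ 2^6 = 182



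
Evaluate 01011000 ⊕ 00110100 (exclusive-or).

XOR: 1 when bits differ
  01011000
^ 00110100
----------
  01101100
Decimal: 88 ^ 52 = 108



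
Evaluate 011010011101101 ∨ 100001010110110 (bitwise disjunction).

OR: 1 when either bit is 1
  011010011101101
| 100001010110110
-----------------
  111011011111111
Decimal: 13549 | 17078 = 30463



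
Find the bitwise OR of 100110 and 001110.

OR: 1 when either bit is 1
  100110
| 001110
--------
  101110
Decimal: 38 | 14 = 46



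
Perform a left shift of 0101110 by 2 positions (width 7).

Original: 0101110 (decimal 46)
Shift left by 2 positions
Append 2 zeros on the right and drop the 2 high bits that overflow the 7-bit width
Result: 0111000 (decimal 56)
Equivalent: 46 << 2 = 46 × 2^2 = 184, truncated to 7 bits = 56



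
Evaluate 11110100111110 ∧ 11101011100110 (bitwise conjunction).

AND: 1 only when both bits are 1
  11110100111110
& 11101011100110
----------------
  11100000100110
Decimal: 15678 & 15078 = 14374



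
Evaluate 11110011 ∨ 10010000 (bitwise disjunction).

OR: 1 when either bit is 1
  11110011
| 10010000
----------
  11110011
Decimal: 243 | 144 = 243



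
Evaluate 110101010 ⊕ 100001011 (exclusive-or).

XOR: 1 when bits differ
  110101010
^ 100001011
-----------
  010100001
Decimal: 426 ^ 267 = 161



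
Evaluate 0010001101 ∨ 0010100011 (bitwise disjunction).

OR: 1 when either bit is 1
  0010001101
| 0010100011
------------
  0010101111
Decimal: 141 | 163 = 175



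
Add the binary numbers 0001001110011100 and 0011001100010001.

Add column by column from the right: bit + bit + carry-in; write the sum mod 2, carry 1 when the sum is 2 or 3.
carry:  0110011000100000
        0001001110011100
+       0011001100010001
------------------------
       00100011010101101
(the carry out of the leftmost column, 0, becomes the leading bit)
Decimal check:
  0001001110011100 = 4096 + 512 + 256 + 128 + 16 + 8 + 4 = 5020
  0011001100010001 = 8192 + 4096 + 512 + 256 + 16 + 1 = 13073
  5020 + 13073 = 18093, and 00100011010101101 = 16384 + 1024 + 512 + 128 + 32 + 8 + 4 + 1 = 18093 ✓



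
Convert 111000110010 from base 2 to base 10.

Sum of powers of 2 for each 1-bit:
2^1 + 2^4 + 2^5 + 2^9 + 2^10 + 2^11
= 2 + 16 + 32 + 512 + 1024 + 2048
= 3634



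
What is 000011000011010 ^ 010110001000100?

XOR: 1 when bits differ
  000011000011010
^ 010110001000100
-----------------
  010101001011110
Decimal: 1562 ^ 11332 = 10846



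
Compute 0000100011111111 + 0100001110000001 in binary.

Add column by column from the right: bit + bit + carry-in; write the sum mod 2, carry 1 when the sum is 2 or 3.
carry:  0000011111111110
        0000100011111111
+       0100001110000001
------------------------
       00100110010000000
(the carry out of the leftmost column, 0, becomes the leading bit)
Decimal check:
  0000100011111111 = 2048 + 128 + 64 + 32 + 16 + 8 + 4 + 2 + 1 = 2303
  0100001110000001 = 16384 + 512 + 256 + 128 + 1 = 17281
  2303 + 17281 = 19584, and 00100110010000000 = 16384 + 2048 + 1024 + 128 = 19584 ✓



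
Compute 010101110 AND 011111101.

AND: 1 only when both bits are 1
  010101110
& 011111101
-----------
  010101100
Decimal: 174 & 253 = 172



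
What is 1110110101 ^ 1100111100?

XOR: 1 when bits differ
  1110110101
^ 1100111100
------------
  0010001001
Decimal: 949 ^ 828 = 137



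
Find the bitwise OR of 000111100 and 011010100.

OR: 1 when either bit is 1
  000111100
| 011010100
-----------
  011111100
Decimal: 60 | 212 = 252



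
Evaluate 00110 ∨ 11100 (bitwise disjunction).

OR: 1 when either bit is 1
  00110
| 11100
-------
  11110
Decimal: 6 | 28 = 30



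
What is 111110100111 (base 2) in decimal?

Sum of powers of 2 for each 1-bit:
2^0 + 2^1 + 2^2 + 2^5 + 2^7 + 2^8 + 2^9 + 2^10 + 2^11
= 1 + 2 + 4 + 32 + 128 + 256 + 512 + 1024 + 2048
= 4007



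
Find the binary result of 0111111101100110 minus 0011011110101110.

Method 1 - Direct subtraction (column by column from the right: bit − bit − borrow-in; if negative, add 2 and borrow 1 from the next column):
borrow: 0000111101110000
        0111111101100110
-       0011011110101110
------------------------
        0100011110111000

Method 2 - Add two's complement:
Two's complement of 0011011110101110: invert → 1100100001010001, add 1 → 1100100001010010
  0111111101100110
+ 1100100001010010
------------------
 10100011110111000  (end carry out of the top bit = 1)
Discarding the end carry: 0100011110111000
Decimal check:
  0111111101100110 = 16384 + 8192 + 4096 + 2048 + 1024 + 512 + 256 + 64 + 32 + 4 + 2 = 32614
  0011011110101110 = 8192 + 4096 + 1024 + 512 + 256 + 128 + 32 + 8 + 4 + 2 = 14254
  32614 - 14254 = 18360, and 0100011110111000 = 16384 + 1024 + 512 + 256 + 128 + 32 + 16 + 8 = 18360 ✓



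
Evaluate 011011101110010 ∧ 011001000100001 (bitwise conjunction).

AND: 1 only when both bits are 1
  011011101110010
& 011001000100001
-----------------
  011001000100000
Decimal: 14194 & 12833 = 12832



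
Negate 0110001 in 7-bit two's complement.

Original: 0110001
Step 1 - Invert all bits: 1001110
Step 2 - Add 1: 1001111
Verification: 0110001 + 1001111 = 10000000; discarding the end carry (carry out of the top bit) leaves the 7-bit value 0000000, as required for x + (-x)



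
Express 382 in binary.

Using repeated division by 2:
382 ÷ 2 = 191 remainder 0
191 ÷ 2 = 95 remainder 1
95 ÷ 2 = 47 remainder 1
47 ÷ 2 = 23 remainder 1
23 ÷ 2 = 11 remainder 1
11 ÷ 2 = 5 remainder 1
5 ÷ 2 = 2 remainder 1
2 ÷ 2 = 1 remainder 0
1 ÷ 2 = 0 remainder 1
Reading remainders bottom to top: 101111110



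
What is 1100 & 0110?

AND: 1 only when both bits are 1
  1100
& 0110
------
  0100
Decimal: 12 & 6 = 4



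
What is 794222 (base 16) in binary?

Convert each hex digit to 4 bits:
  7 = 0111
  9 = 1001
  4 = 0100
  2 = 0010
  2 = 0010
  2 = 0010
Concatenate: 011110010100001000100010



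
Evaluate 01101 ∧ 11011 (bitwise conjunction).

AND: 1 only when both bits are 1
  01101
& 11011
-------
  01001
Decimal: 13 & 27 = 9



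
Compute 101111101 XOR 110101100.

XOR: 1 when bits differ
  101111101
^ 110101100
-----------
  011010001
Decimal: 381 ^ 428 = 209



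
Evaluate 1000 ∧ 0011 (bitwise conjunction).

AND: 1 only when both bits are 1
  1000
& 0011
------
  0000
Decimal: 8 & 3 = 0



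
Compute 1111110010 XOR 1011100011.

XOR: 1 when bits differ
  1111110010
^ 1011100011
------------
  0100010001
Decimal: 1010 ^ 739 = 273



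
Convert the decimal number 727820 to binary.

Using repeated division by 2:
727820 ÷ 2 = 363910 remainder 0
363910 ÷ 2 = 181955 remainder 0
181955 ÷ 2 = 90977 remainder 1
90977 ÷ 2 = 45488 remainder 1
45488 ÷ 2 = 22744 remainder 0
22744 ÷ 2 = 11372 remainder 0
11372 ÷ 2 = 5686 remainder 0
5686 ÷ 2 = 2843 remainder 0
2843 ÷ 2 = 1421 remainder 1
1421 ÷ 2 = 710 remainder 1
710 ÷ 2 = 355 remainder 0
355 ÷ 2 = 177 remainder 1
177 ÷ 2 = 88 remainder 1
88 ÷ 2 = 44 remainder 0
44 ÷ 2 = 22 remainder 0
22 ÷ 2 = 11 remainder 0
11 ÷ 2 = 5 remainder 1
5 ÷ 2 = 2 remainder 1
2 ÷ 2 = 1 remainder 0
1 ÷ 2 = 0 remainder 1
Reading remainders bottom to top: 10110001101100001100



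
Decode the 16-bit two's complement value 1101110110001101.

Binary: 1101110110001101
Sign bit: 1 (negative)
Invert: 0010001001110010
Add 1:  0010001001110011
Magnitude: 0010001001110011 = 8192 + 512 + 64 + 32 + 16 + 2 + 1 = 8819
Value: -8819



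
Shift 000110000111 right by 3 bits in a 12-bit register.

Original: 000110000111 (decimal 391)
Shift right by 3 positions
Drop the 3 low bits; fill with zeros on the left
Result: 000000110000 (decimal 48)
Equivalent: 391 >> 3 = 391 ÷ 2^3 = 48



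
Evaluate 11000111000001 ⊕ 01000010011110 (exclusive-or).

XOR: 1 when bits differ
  11000111000001
^ 01000010011110
----------------
  10000101011111
Decimal: 12737 ^ 4254 = 8543



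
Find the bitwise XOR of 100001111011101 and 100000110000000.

XOR: 1 when bits differ
  100001111011101
^ 100000110000000
-----------------
  000001001011101
Decimal: 17373 ^ 16768 = 605



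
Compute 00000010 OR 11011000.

OR: 1 when either bit is 1
  00000010
| 11011000
----------
  11011010
Decimal: 2 | 216 = 218



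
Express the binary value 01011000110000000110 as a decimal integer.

Sum of powers of 2 for each 1-bit:
2^1 + 2^2 + 2^10 + 2^11 + 2^15 + 2^16 + 2^18
= 2 + 4 + 1024 + 2048 + 32768 + 65536 + 262144
= 363526



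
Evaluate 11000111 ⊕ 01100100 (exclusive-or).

XOR: 1 when bits differ
  11000111
^ 01100100
----------
  10100011
Decimal: 199 ^ 100 = 163



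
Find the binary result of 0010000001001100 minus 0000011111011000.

Method 1 - Direct subtraction (column by column from the right: bit − bit − borrow-in; if negative, add 2 and borrow 1 from the next column):
borrow: 0011111111100000
        0010000001001100
-       0000011111011000
------------------------
        0001100001110100

Method 2 - Add two's complement:
Two's complement of 0000011111011000: invert → 1111100000100111, add 1 → 1111100000101000
  0010000001001100
+ 1111100000101000
------------------
 10001100001110100  (end carry out of the top bit = 1)
Discarding the end carry: 0001100001110100
Decimal check:
  0010000001001100 = 8192 + 64 + 8 + 4 = 8268
  0000011111011000 = 1024 + 512 + 256 + 128 + 64 + 16 + 8 = 2008
  8268 - 2008 = 6260, and 0001100001110100 = 4096 + 2048 + 64 + 32 + 16 + 4 = 6260 ✓



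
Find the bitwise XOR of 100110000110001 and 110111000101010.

XOR: 1 when bits differ
  100110000110001
^ 110111000101010
-----------------
  010001000011011
Decimal: 19505 ^ 28202 = 8731



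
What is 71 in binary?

Using repeated division by 2:
71 ÷ 2 = 35 remainder 1
35 ÷ 2 = 17 remainder 1
17 ÷ 2 = 8 remainder 1
8 ÷ 2 = 4 remainder 0
4 ÷ 2 = 2 remainder 0
2 ÷ 2 = 1 remainder 0
1 ÷ 2 = 0 remainder 1
Reading remainders bottom to top: 1000111



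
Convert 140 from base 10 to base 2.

Using repeated division by 2:
140 ÷ 2 = 70 remainder 0
70 ÷ 2 = 35 remainder 0
35 ÷ 2 = 17 remainder 1
17 ÷ 2 = 8 remainder 1
8 ÷ 2 = 4 remainder 0
4 ÷ 2 = 2 remainder 0
2 ÷ 2 = 1 remainder 0
1 ÷ 2 = 0 remainder 1
Reading remainders bottom to top: 10001100



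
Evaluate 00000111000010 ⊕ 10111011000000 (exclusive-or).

XOR: 1 when bits differ
  00000111000010
^ 10111011000000
----------------
  10111100000010
Decimal: 450 ^ 11968 = 12034



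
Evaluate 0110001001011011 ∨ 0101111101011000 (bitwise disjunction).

OR: 1 when either bit is 1
  0110001001011011
| 0101111101011000
------------------
  0111111101011011
Decimal: 25179 | 24408 = 32603



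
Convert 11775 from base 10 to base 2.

Using repeated division by 2:
11775 ÷ 2 = 5887 remainder 1
5887 ÷ 2 = 2943 remainder 1
2943 ÷ 2 = 1471 remainder 1
1471 ÷ 2 = 735 remainder 1
735 ÷ 2 = 367 remainder 1
367 ÷ 2 = 183 remainder 1
183 ÷ 2 = 91 remainder 1
91 ÷ 2 = 45 remainder 1
45 ÷ 2 = 22 remainder 1
22 ÷ 2 = 11 remainder 0
11 ÷ 2 = 5 remainder 1
5 ÷ 2 = 2 remainder 1
2 ÷ 2 = 1 remainder 0
1 ÷ 2 = 0 remainder 1
Reading remainders bottom to top: 10110111111111



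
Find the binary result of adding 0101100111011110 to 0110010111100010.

Add column by column from the right: bit + bit + carry-in; write the sum mod 2, carry 1 when the sum is 2 or 3.
carry:  1000001111111100
        0101100111011110
+       0110010111100010
------------------------
       01011111111000000
(the carry out of the leftmost column, 0, becomes the leading bit)
Decimal check:
  0101100111011110 = 16384 + 4096 + 2048 + 256 + 128 + 64 + 16 + 8 + 4 + 2 = 23006
  0110010111100010 = 16384 + 8192 + 1024 + 256 + 128 + 64 + 32 + 2 = 26082
  23006 + 26082 = 49088, and 01011111111000000 = 32768 + 8192 + 4096 + 2048 + 1024 + 512 + 256 + 128 + 64 = 49088 ✓



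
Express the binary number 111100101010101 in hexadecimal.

Group into 4-bit nibbles from right:
  0111 = 7
  1001 = 9
  0101 = 5
  0101 = 5
Result: 7955



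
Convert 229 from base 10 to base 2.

Using repeated division by 2:
229 ÷ 2 = 114 remainder 1
114 ÷ 2 = 57 remainder 0
57 ÷ 2 = 28 remainder 1
28 ÷ 2 = 14 remainder 0
14 ÷ 2 = 7 remainder 0
7 ÷ 2 = 3 remainder 1
3 ÷ 2 = 1 remainder 1
1 ÷ 2 = 0 remainder 1
Reading remainders bottom to top: 11100101



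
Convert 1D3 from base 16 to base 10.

Expand by place value (powers of 16):
Digit values: D = 13
1D3 = 1 × 16^2 + 13 × 16^1 + 3 × 16^0
= 1 × 256 + 13 × 16 + 3 × 1
= 256 + 208 + 3
= 467



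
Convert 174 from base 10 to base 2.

Using repeated division by 2:
174 ÷ 2 = 87 remainder 0
87 ÷ 2 = 43 remainder 1
43 ÷ 2 = 21 remainder 1
21 ÷ 2 = 10 remainder 1
10 ÷ 2 = 5 remainder 0
5 ÷ 2 = 2 remainder 1
2 ÷ 2 = 1 remainder 0
1 ÷ 2 = 0 remainder 1
Reading remainders bottom to top: 10101110



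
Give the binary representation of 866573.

Using repeated division by 2:
866573 ÷ 2 = 433286 remainder 1
433286 ÷ 2 = 216643 remainder 0
216643 ÷ 2 = 108321 remainder 1
108321 ÷ 2 = 54160 remainder 1
54160 ÷ 2 = 27080 remainder 0
27080 ÷ 2 = 13540 remainder 0
13540 ÷ 2 = 6770 remainder 0
6770 ÷ 2 = 3385 remainder 0
3385 ÷ 2 = 1692 remainder 1
1692 ÷ 2 = 846 remainder 0
846 ÷ 2 = 423 remainder 0
423 ÷ 2 = 211 remainder 1
211 ÷ 2 = 105 remainder 1
105 ÷ 2 = 52 remainder 1
52 ÷ 2 = 26 remainder 0
26 ÷ 2 = 13 remainder 0
13 ÷ 2 = 6 remainder 1
6 ÷ 2 = 3 remainder 0
3 ÷ 2 = 1 remainder 1
1 ÷ 2 = 0 remainder 1
Reading remainders bottom to top: 11010011100100001101



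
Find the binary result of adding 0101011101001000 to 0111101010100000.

Add column by column from the right: bit + bit + carry-in; write the sum mod 2, carry 1 when the sum is 2 or 3.
carry:  1111110000000000
        0101011101001000
+       0111101010100000
------------------------
       01101000111101000
(the carry out of the leftmost column, 0, becomes the leading bit)
Decimal check:
  0101011101001000 = 16384 + 4096 + 1024 + 512 + 256 + 64 + 8 = 22344
  0111101010100000 = 16384 + 8192 + 4096 + 2048 + 512 + 128 + 32 = 31392
  22344 + 31392 = 53736, and 01101000111101000 = 32768 + 16384 + 4096 + 256 + 128 + 64 + 32 + 8 = 53736 ✓



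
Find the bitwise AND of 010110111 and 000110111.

AND: 1 only when both bits are 1
  010110111
& 000110111
-----------
  000110111
Decimal: 183 & 55 = 55



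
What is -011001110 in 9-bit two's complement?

Original: 011001110
Step 1 - Invert all bits: 100110001
Step 2 - Add 1: 100110010
Verification: 011001110 + 100110010 = 1000000000; discarding the end carry (carry out of the top bit) leaves the 9-bit value 000000000, as required for x + (-x)



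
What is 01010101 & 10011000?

AND: 1 only when both bits are 1
  01010101
& 10011000
----------
  00010000
Decimal: 85 & 152 = 16



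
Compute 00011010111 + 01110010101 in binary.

Add column by column from the right: bit + bit + carry-in; write the sum mod 2, carry 1 when the sum is 2 or 3.
carry:  11100101110
        00011010111
+       01110010101
-------------------
       010001101100
(the carry out of the leftmost column, 0, becomes the leading bit)
Decimal check:
  00011010111 = 128 + 64 + 16 + 4 + 2 + 1 = 215
  01110010101 = 512 + 256 + 128 + 16 + 4 + 1 = 917
  215 + 917 = 1132, and 010001101100 = 1024 + 64 + 32 + 8 + 4 = 1132 ✓



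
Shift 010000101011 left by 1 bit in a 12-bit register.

Original: 010000101011 (decimal 1067)
Shift left by 1 position
Append 1 zero on the right
Result: 100001010110 (decimal 2134)
Equivalent: 1067 << 1 = 1067 × 2^1 = 2134



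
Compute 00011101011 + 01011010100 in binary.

Add column by column from the right: bit + bit + carry-in; write the sum mod 2, carry 1 when the sum is 2 or 3.
carry:  00110000000
        00011101011
+       01011010100
-------------------
       001110111111
(the carry out of the leftmost column, 0, becomes the leading bit)
Decimal check:
  00011101011 = 128 + 64 + 32 + 8 + 2 + 1 = 235
  01011010100 = 512 + 128 + 64 + 16 + 4 = 724
  235 + 724 = 959, and 001110111111 = 512 + 256 + 128 + 32 + 16 + 8 + 4 + 2 + 1 = 959 ✓



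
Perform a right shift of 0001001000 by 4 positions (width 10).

Original: 0001001000 (decimal 72)
Shift right by 4 positions
Drop the 4 low bits; fill with zeros on the left
Result: 0000000100 (decimal 4)
Equivalent: 72 >> 4 = 72 ÷ 2^4 = 4



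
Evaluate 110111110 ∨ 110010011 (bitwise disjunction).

OR: 1 when either bit is 1
  110111110
| 110010011
-----------
  110111111
Decimal: 446 | 403 = 447



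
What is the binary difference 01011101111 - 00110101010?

Method 1 - Direct subtraction (column by column from the right: bit − bit − borrow-in; if negative, add 2 and borrow 1 from the next column):
borrow: 01000000000
        01011101111
-       00110101010
-------------------
        00101000101

Method 2 - Add two's complement:
Two's complement of 00110101010: invert → 11001010101, add 1 → 11001010110
  01011101111
+ 11001010110
-------------
 100101000101  (end carry out of the top bit = 1)
Discarding the end carry: 00101000101
Decimal check:
  01011101111 = 512 + 128 + 64 + 32 + 8 + 4 + 2 + 1 = 751
  00110101010 = 256 + 128 + 32 + 8 + 2 = 426
  751 - 426 = 325, and 00101000101 = 256 + 64 + 4 + 1 = 325 ✓



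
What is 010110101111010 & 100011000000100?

AND: 1 only when both bits are 1
  010110101111010
& 100011000000100
-----------------
  000010000000000
Decimal: 11642 & 17924 = 1024



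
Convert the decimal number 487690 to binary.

Using repeated division by 2:
487690 ÷ 2 = 243845 remainder 0
243845 ÷ 2 = 121922 remainder 1
121922 ÷ 2 = 60961 remainder 0
60961 ÷ 2 = 30480 remainder 1
30480 ÷ 2 = 15240 remainder 0
15240 ÷ 2 = 7620 remainder 0
7620 ÷ 2 = 3810 remainder 0
3810 ÷ 2 = 1905 remainder 0
1905 ÷ 2 = 952 remainder 1
952 ÷ 2 = 476 remainder 0
476 ÷ 2 = 238 remainder 0
238 ÷ 2 = 119 remainder 0
119 ÷ 2 = 59 remainder 1
59 ÷ 2 = 29 remainder 1
29 ÷ 2 = 14 remainder 1
14 ÷ 2 = 7 remainder 0
7 ÷ 2 = 3 remainder 1
3 ÷ 2 = 1 remainder 1
1 ÷ 2 = 0 remainder 1
Reading remainders bottom to top: 1110111000100001010



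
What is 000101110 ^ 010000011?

XOR: 1 when bits differ
  000101110
^ 010000011
-----------
  010101101
Decimal: 46 ^ 131 = 173



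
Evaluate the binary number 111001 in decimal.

Sum of powers of 2 for each 1-bit:
2^0 + 2^3 + 2^4 + 2^5
= 1 + 8 + 16 + 32
= 57



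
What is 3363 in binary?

Using repeated division by 2:
3363 ÷ 2 = 1681 remainder 1
1681 ÷ 2 = 840 remainder 1
840 ÷ 2 = 420 remainder 0
420 ÷ 2 = 210 remainder 0
210 ÷ 2 = 105 remainder 0
105 ÷ 2 = 52 remainder 1
52 ÷ 2 = 26 remainder 0
26 ÷ 2 = 13 remainder 0
13 ÷ 2 = 6 remainder 1
6 ÷ 2 = 3 remainder 0
3 ÷ 2 = 1 remainder 1
1 ÷ 2 = 0 remainder 1
Reading remainders bottom to top: 110100100011



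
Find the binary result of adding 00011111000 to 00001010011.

Add column by column from the right: bit + bit + carry-in; write the sum mod 2, carry 1 when the sum is 2 or 3.
carry:  00111100000
        00011111000
+       00001010011
-------------------
       000101001011
(the carry out of the leftmost column, 0, becomes the leading bit)
Decimal check:
  00011111000 = 128 + 64 + 32 + 16 + 8 = 248
  00001010011 = 64 + 16 + 2 + 1 = 83
  248 + 83 = 331, and 000101001011 = 256 + 64 + 8 + 2 + 1 = 331 ✓



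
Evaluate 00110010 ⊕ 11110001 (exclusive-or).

XOR: 1 when bits differ
  00110010
^ 11110001
----------
  11000011
Decimal: 50 ^ 241 = 195



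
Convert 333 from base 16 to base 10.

Expand by place value (powers of 16):
333 = 3 × 16^2 + 3 × 16^1 + 3 × 16^0
= 3 × 256 + 3 × 16 + 3 × 1
= 768 + 48 + 3
= 819



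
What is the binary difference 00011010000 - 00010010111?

Method 1 - Direct subtraction (column by column from the right: bit − bit − borrow-in; if negative, add 2 and borrow 1 from the next column):
borrow: 00001111110
        00011010000
-       00010010111
-------------------
        00000111001

Method 2 - Add two's complement:
Two's complement of 00010010111: invert → 11101101000, add 1 → 11101101001
  00011010000
+ 11101101001
-------------
 100000111001  (end carry out of the top bit = 1)
Discarding the end carry: 00000111001
Decimal check:
  00011010000 = 128 + 64 + 16 = 208
  00010010111 = 128 + 16 + 4 + 2 + 1 = 151
  208 - 151 = 57, and 00000111001 = 32 + 16 + 8 + 1 = 57 ✓



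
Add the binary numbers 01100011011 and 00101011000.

Add column by column from the right: bit + bit + carry-in; write the sum mod 2, carry 1 when the sum is 2 or 3.
carry:  11000110000
        01100011011
+       00101011000
-------------------
       010001110011
(the carry out of the leftmost column, 0, becomes the leading bit)
Decimal check:
  01100011011 = 512 + 256 + 16 + 8 + 2 + 1 = 795
  00101011000 = 256 + 64 + 16 + 8 = 344
  795 + 344 = 1139, and 010001110011 = 1024 + 64 + 32 + 16 + 2 + 1 = 1139 ✓



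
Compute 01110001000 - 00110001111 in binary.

Method 1 - Direct subtraction (column by column from the right: bit − bit − borrow-in; if negative, add 2 and borrow 1 from the next column):
borrow: 01111111110
        01110001000
-       00110001111
-------------------
        00111111001

Method 2 - Add two's complement:
Two's complement of 00110001111: invert → 11001110000, add 1 → 11001110001
  01110001000
+ 11001110001
-------------
 100111111001  (end carry out of the top bit = 1)
Discarding the end carry: 00111111001
Decimal check:
  01110001000 = 512 + 256 + 128 + 8 = 904
  00110001111 = 256 + 128 + 8 + 4 + 2 + 1 = 399
  904 - 399 = 505, and 00111111001 = 256 + 128 + 64 + 32 + 16 + 8 + 1 = 505 ✓



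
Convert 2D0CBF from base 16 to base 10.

Expand by place value (powers of 16):
Digit values: D = 13, C = 12, B = 11, F = 15
2D0CBF = 2 × 16^5 + 13 × 16^4 + 0 × 16^3 + 12 × 16^2 + 11 × 16^1 + 15 × 16^0
= 2 × 1048576 + 13 × 65536 + 0 × 4096 + 12 × 256 + 11 × 16 + 15 × 1
= 2097152 + 851968 + 0 + 3072 + 176 + 15
= 2952383



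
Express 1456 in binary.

Using repeated division by 2:
1456 ÷ 2 = 728 remainder 0
728 ÷ 2 = 364 remainder 0
364 ÷ 2 = 182 remainder 0
182 ÷ 2 = 91 remainder 0
91 ÷ 2 = 45 remainder 1
45 ÷ 2 = 22 remainder 1
22 ÷ 2 = 11 remainder 0
11 ÷ 2 = 5 remainder 1
5 ÷ 2 = 2 remainder 1
2 ÷ 2 = 1 remainder 0
1 ÷ 2 = 0 remainder 1
Reading remainders bottom to top: 10110110000



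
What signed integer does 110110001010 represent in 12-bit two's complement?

Binary: 110110001010
Sign bit: 1 (negative)
Invert: 001001110101
Add 1:  001001110110
Magnitude: 001001110110 = 512 + 64 + 32 + 16 + 4 + 2 = 630
Value: -630



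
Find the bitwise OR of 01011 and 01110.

OR: 1 when either bit is 1
  01011
| 01110
-------
  01111
Decimal: 11 | 14 = 15



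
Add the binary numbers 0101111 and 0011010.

Add column by column from the right: bit + bit + carry-in; write the sum mod 2, carry 1 when the sum is 2 or 3.
carry:  1111100
        0101111
+       0011010
---------------
       01001001
(the carry out of the leftmost column, 0, becomes the leading bit)
Decimal check:
  0101111 = 32 + 8 + 4 + 2 + 1 = 47
  0011010 = 16 + 8 + 2 = 26
  47 + 26 = 73, and 01001001 = 64 + 8 + 1 = 73 ✓



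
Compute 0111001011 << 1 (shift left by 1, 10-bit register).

Original: 0111001011 (decimal 459)
Shift left by 1 position
Append 1 zero on the right
Result: 1110010110 (decimal 918)
Equivalent: 459 << 1 = 459 × 2^1 = 918



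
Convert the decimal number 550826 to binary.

Using repeated division by 2:
550826 ÷ 2 = 275413 remainder 0
275413 ÷ 2 = 137706 remainder 1
137706 ÷ 2 = 68853 remainder 0
68853 ÷ 2 = 34426 remainder 1
34426 ÷ 2 = 17213 remainder 0
17213 ÷ 2 = 8606 remainder 1
8606 ÷ 2 = 4303 remainder 0
4303 ÷ 2 = 2151 remainder 1
2151 ÷ 2 = 1075 remainder 1
1075 ÷ 2 = 537 remainder 1
537 ÷ 2 = 268 remainder 1
268 ÷ 2 = 134 remainder 0
134 ÷ 2 = 67 remainder 0
67 ÷ 2 = 33 remainder 1
33 ÷ 2 = 16 remainder 1
16 ÷ 2 = 8 remainder 0
8 ÷ 2 = 4 remainder 0
4 ÷ 2 = 2 remainder 0
2 ÷ 2 = 1 remainder 0
1 ÷ 2 = 0 remainder 1
Reading remainders bottom to top: 10000110011110101010



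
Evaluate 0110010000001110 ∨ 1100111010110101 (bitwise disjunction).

OR: 1 when either bit is 1
  0110010000001110
| 1100111010110101
------------------
  1110111010111111
Decimal: 25614 | 52917 = 61119



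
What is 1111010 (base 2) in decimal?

Sum of powers of 2 for each 1-bit:
2^1 + 2^3 + 2^4 + 2^5 + 2^6
= 2 + 8 + 16 + 32 + 64
= 122



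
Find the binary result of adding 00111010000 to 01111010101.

Add column by column from the right: bit + bit + carry-in; write the sum mod 2, carry 1 when the sum is 2 or 3.
carry:  11110100000
        00111010000
+       01111010101
-------------------
       010110100101
(the carry out of the leftmost column, 0, becomes the leading bit)
Decimal check:
  00111010000 = 256 + 128 + 64 + 16 = 464
  01111010101 = 512 + 256 + 128 + 64 + 16 + 4 + 1 = 981
  464 + 981 = 1445, and 010110100101 = 1024 + 256 + 128 + 32 + 4 + 1 = 1445 ✓



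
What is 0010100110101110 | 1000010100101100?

OR: 1 when either bit is 1
  0010100110101110
| 1000010100101100
------------------
  1010110110101110
Decimal: 10670 | 34092 = 44462



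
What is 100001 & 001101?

AND: 1 only when both bits are 1
  100001
& 001101
--------
  000001
Decimal: 33 & 13 = 1



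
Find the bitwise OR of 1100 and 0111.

OR: 1 when either bit is 1
  1100
| 0111
------
  1111
Decimal: 12 | 7 = 15



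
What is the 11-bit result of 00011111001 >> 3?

Original: 00011111001 (decimal 249)
Shift right by 3 positions
Drop the 3 low bits; fill with zeros on the left
Result: 00000011111 (decimal 31)
Equivalent: 249 >> 3 = 249 ÷ 2^3 = 31



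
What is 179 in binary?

Using repeated division by 2:
179 ÷ 2 = 89 remainder 1
89 ÷ 2 = 44 remainder 1
44 ÷ 2 = 22 remainder 0
22 ÷ 2 = 11 remainder 0
11 ÷ 2 = 5 remainder 1
5 ÷ 2 = 2 remainder 1
2 ÷ 2 = 1 remainder 0
1 ÷ 2 = 0 remainder 1
Reading remainders bottom to top: 10110011



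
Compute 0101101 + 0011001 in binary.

Add column by column from the right: bit + bit + carry-in; write the sum mod 2, carry 1 when the sum is 2 or 3.
carry:  1110010
        0101101
+       0011001
---------------
       01000110
(the carry out of the leftmost column, 0, becomes the leading bit)
Decimal check:
  0101101 = 32 + 8 + 4 + 1 = 45
  0011001 = 16 + 8 + 1 = 25
  45 + 25 = 70, and 01000110 = 64 + 4 + 2 = 70 ✓



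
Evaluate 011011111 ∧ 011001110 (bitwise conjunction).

AND: 1 only when both bits are 1
  011011111
& 011001110
-----------
  011001110
Decimal: 223 & 206 = 206



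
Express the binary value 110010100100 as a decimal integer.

Sum of powers of 2 for each 1-bit:
2^2 + 2^5 + 2^7 + 2^10 + 2^11
= 4 + 32 + 128 + 1024 + 2048
= 3236



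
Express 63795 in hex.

Using repeated division by 16 (digits 10–15 are A–F):
63795 ÷ 16 = 3987 remainder 3
3987 ÷ 16 = 249 remainder 3
249 ÷ 16 = 15 remainder 9
15 ÷ 16 = 0 remainder 15 (F)
Reading remainders bottom to top: F933



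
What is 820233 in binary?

Using repeated division by 2:
820233 ÷ 2 = 410116 remainder 1
410116 ÷ 2 = 205058 remainder 0
205058 ÷ 2 = 102529 remainder 0
102529 ÷ 2 = 51264 remainder 1
51264 ÷ 2 = 25632 remainder 0
25632 ÷ 2 = 12816 remainder 0
12816 ÷ 2 = 6408 remainder 0
6408 ÷ 2 = 3204 remainder 0
3204 ÷ 2 = 1602 remainder 0
1602 ÷ 2 = 801 remainder 0
801 ÷ 2 = 400 remainder 1
400 ÷ 2 = 200 remainder 0
200 ÷ 2 = 100 remainder 0
100 ÷ 2 = 50 remainder 0
50 ÷ 2 = 25 remainder 0
25 ÷ 2 = 12 remainder 1
12 ÷ 2 = 6 remainder 0
6 ÷ 2 = 3 remainder 0
3 ÷ 2 = 1 remainder 1
1 ÷ 2 = 0 remainder 1
Reading remainders bottom to top: 11001000010000001001



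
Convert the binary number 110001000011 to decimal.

Sum of powers of 2 for each 1-bit:
2^0 + 2^1 + 2^6 + 2^10 + 2^11
= 1 + 2 + 64 + 1024 + 2048
= 3139



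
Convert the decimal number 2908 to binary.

Using repeated division by 2:
2908 ÷ 2 = 1454 remainder 0
1454 ÷ 2 = 727 remainder 0
727 ÷ 2 = 363 remainder 1
363 ÷ 2 = 181 remainder 1
181 ÷ 2 = 90 remainder 1
90 ÷ 2 = 45 remainder 0
45 ÷ 2 = 22 remainder 1
22 ÷ 2 = 11 remainder 0
11 ÷ 2 = 5 remainder 1
5 ÷ 2 = 2 remainder 1
2 ÷ 2 = 1 remainder 0
1 ÷ 2 = 0 remainder 1
Reading remainders bottom to top: 101101011100



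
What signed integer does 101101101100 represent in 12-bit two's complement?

Binary: 101101101100
Sign bit: 1 (negative)
Invert: 010010010011
Add 1:  010010010100
Magnitude: 010010010100 = 1024 + 128 + 16 + 4 = 1172
Value: -1172



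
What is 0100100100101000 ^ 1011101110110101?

XOR: 1 when bits differ
  0100100100101000
^ 1011101110110101
------------------
  1111001010011101
Decimal: 18728 ^ 48053 = 62109



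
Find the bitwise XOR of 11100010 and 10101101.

XOR: 1 when bits differ
  11100010
^ 10101101
----------
  01001111
Decimal: 226 ^ 173 = 79



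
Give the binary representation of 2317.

Using repeated division by 2:
2317 ÷ 2 = 1158 remainder 1
1158 ÷ 2 = 579 remainder 0
579 ÷ 2 = 289 remainder 1
289 ÷ 2 = 144 remainder 1
144 ÷ 2 = 72 remainder 0
72 ÷ 2 = 36 remainder 0
36 ÷ 2 = 18 remainder 0
18 ÷ 2 = 9 remainder 0
9 ÷ 2 = 4 remainder 1
4 ÷ 2 = 2 remainder 0
2 ÷ 2 = 1 remainder 0
1 ÷ 2 = 0 remainder 1
Reading remainders bottom to top: 100100001101



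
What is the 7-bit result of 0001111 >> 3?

Original: 0001111 (decimal 15)
Shift right by 3 positions
Drop the 3 low bits; fill with zeros on the left
Result: 0000001 (decimal 1)
Equivalent: 15 >> 3 = 15 ÷ 2^3 = 1



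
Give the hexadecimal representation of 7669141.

Using repeated division by 16 (digits 10–15 are A–F):
7669141 ÷ 16 = 479321 remainder 5
479321 ÷ 16 = 29957 remainder 9
29957 ÷ 16 = 1872 remainder 5
1872 ÷ 16 = 117 remainder 0
117 ÷ 16 = 7 remainder 5
7 ÷ 16 = 0 remainder 7
Reading remainders bottom to top: 750595



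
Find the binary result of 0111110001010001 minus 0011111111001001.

Method 1 - Direct subtraction (column by column from the right: bit − bit − borrow-in; if negative, add 2 and borrow 1 from the next column):
borrow: 0111111100010000
        0111110001010001
-       0011111111001001
------------------------
        0011110010001000

Method 2 - Add two's complement:
Two's complement of 0011111111001001: invert → 1100000000110110, add 1 → 1100000000110111
  0111110001010001
+ 1100000000110111
------------------
 10011110010001000  (end carry out of the top bit = 1)
Discarding the end carry: 0011110010001000
Decimal check:
  0111110001010001 = 16384 + 8192 + 4096 + 2048 + 1024 + 64 + 16 + 1 = 31825
  0011111111001001 = 8192 + 4096 + 2048 + 1024 + 512 + 256 + 128 + 64 + 8 + 1 = 16329
  31825 - 16329 = 15496, and 0011110010001000 = 8192 + 4096 + 2048 + 1024 + 128 + 8 = 15496 ✓



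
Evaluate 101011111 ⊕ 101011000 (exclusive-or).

XOR: 1 when bits differ
  101011111
^ 101011000
-----------
  000000111
Decimal: 351 ^ 344 = 7



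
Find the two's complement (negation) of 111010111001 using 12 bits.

Original (sign bit 1, negative): 111010111001
Step 1 - Invert all bits: 000101000110
Step 2 - Add 1: 000101000111
Verification: 111010111001 + 000101000111 = 1000000000000; discarding the end carry (carry out of the top bit) leaves the 12-bit value 000000000000, as required for x + (-x)



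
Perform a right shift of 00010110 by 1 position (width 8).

Original: 00010110 (decimal 22)
Shift right by 1 position
Drop the 1 low bit; fill with zero on the left
Result: 00001011 (decimal 11)
Equivalent: 22 >> 1 = 22 ÷ 2^1 = 11



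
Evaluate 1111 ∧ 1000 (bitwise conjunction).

AND: 1 only when both bits are 1
  1111
& 1000
------
  1000
Decimal: 15 & 8 = 8



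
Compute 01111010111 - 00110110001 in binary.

Method 1 - Direct subtraction (column by column from the right: bit − bit − borrow-in; if negative, add 2 and borrow 1 from the next column):
borrow: 00001000000
        01111010111
-       00110110001
-------------------
        01000100110

Method 2 - Add two's complement:
Two's complement of 00110110001: invert → 11001001110, add 1 → 11001001111
  01111010111
+ 11001001111
-------------
 101000100110  (end carry out of the top bit = 1)
Discarding the end carry: 01000100110
Decimal check:
  01111010111 = 512 + 256 + 128 + 64 + 16 + 4 + 2 + 1 = 983
  00110110001 = 256 + 128 + 32 + 16 + 1 = 433
  983 - 433 = 550, and 01000100110 = 512 + 32 + 4 + 2 = 550 ✓

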